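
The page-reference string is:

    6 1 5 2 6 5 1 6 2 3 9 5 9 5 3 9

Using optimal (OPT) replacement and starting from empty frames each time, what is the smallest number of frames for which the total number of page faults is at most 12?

2

f=1: 16 faults
f=2: 11 faults
f=3: 8 faults
f=4: 6 faults
f=5: 6 faults
f=6: 6 faults
Smallest f with faults ≤ 12 is 2.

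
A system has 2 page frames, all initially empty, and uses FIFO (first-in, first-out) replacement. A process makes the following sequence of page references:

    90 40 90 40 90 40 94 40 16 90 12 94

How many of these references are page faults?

90: miss, frames [90]
40: miss, frames [90, 40]
90: hit
40: hit
90: hit
40: hit
94: miss, evict 90, frames [40, 94]
40: hit
16: miss, evict 40, frames [94, 16]
90: miss, evict 94, frames [16, 90]
12: miss, evict 16, frames [90, 12]
94: miss, evict 90, frames [12, 94]
Page faults: 7.

7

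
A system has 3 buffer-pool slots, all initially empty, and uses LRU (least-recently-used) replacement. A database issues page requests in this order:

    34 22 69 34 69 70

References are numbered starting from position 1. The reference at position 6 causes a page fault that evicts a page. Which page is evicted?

pos 1: 34: fault, frames [34]
pos 2: 22: fault, frames [34, 22]
pos 3: 69: fault, frames [34, 22, 69]
pos 4: 34: hit
pos 5: 69: hit
pos 6: 70: fault, evict 22, frames [34, 69, 70]
At position 6, page 22 is evicted.

22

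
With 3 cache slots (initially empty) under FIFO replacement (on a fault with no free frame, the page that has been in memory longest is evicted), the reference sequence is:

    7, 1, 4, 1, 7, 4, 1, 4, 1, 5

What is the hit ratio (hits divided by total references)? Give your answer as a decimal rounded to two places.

7: miss, frames (7)
1: miss, frames (7 1)
4: miss, frames (7 1 4)
1: hit
7: hit
4: hit
1: hit
4: hit
1: hit
5: miss, evict 7, frames (1 4 5)
Hits: 6 of 10 references → 6/10 = 0.6000.

0.60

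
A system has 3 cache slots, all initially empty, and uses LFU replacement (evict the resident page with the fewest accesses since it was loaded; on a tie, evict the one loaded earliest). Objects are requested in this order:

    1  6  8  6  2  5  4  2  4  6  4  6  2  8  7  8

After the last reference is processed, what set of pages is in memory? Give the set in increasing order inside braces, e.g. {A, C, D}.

1 -> miss, frames [1]
6 -> miss, frames [1, 6]
8 -> miss, frames [1, 6, 8]
6 -> hit
2 -> miss, evict 1, frames [6, 8, 2]
5 -> miss, evict 8, frames [6, 2, 5]
4 -> miss, evict 2, frames [6, 5, 4]
2 -> miss, evict 5, frames [6, 4, 2]
4 -> hit
6 -> hit
4 -> hit
6 -> hit
2 -> hit
8 -> miss, evict 2, frames [6, 4, 8]
7 -> miss, evict 8, frames [6, 4, 7]
8 -> miss, evict 7, frames [6, 4, 8]

{4, 6, 8}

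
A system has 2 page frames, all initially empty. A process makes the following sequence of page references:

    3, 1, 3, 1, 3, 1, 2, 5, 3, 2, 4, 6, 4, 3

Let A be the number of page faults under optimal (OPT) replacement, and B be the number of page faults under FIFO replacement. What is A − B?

Under OPT: F F . . . . F F . F F F . F → 8 faults.
Under FIFO: F F . . . . F F F F F F . F → 9 faults.
A − B = 8 − 9 = -1.

-1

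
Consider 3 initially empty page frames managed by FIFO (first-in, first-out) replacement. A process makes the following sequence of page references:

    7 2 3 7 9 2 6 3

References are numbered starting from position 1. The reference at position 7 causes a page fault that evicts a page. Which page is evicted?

2

pos 1: 7 → miss, frames [7]
pos 2: 2 → miss, frames [7, 2]
pos 3: 3 → miss, frames [7, 2, 3]
pos 4: 7 → hit
pos 5: 9 → miss, evict 7, frames [2, 3, 9]
pos 6: 2 → hit
pos 7: 6 → miss, evict 2, frames [3, 9, 6]
At position 7, page 2 is evicted.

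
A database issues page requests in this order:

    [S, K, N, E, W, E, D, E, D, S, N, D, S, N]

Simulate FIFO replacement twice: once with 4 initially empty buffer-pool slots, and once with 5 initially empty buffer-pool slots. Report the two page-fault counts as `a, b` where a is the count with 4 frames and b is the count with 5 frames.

8, 7

4 frames: F F F F F . F . . F F . . . → 8 faults.
5 frames: F F F F F . F . . F . . . . → 7 faults.
7 < 8: adding a frame reduced faults, as is typical.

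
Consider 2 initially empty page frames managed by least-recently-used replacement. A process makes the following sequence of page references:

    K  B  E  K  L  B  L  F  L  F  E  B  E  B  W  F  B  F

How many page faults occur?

K → fault, frames [K]
B → fault, frames [K, B]
E → fault, evict K, frames [B, E]
K → fault, evict B, frames [E, K]
L → fault, evict E, frames [K, L]
B → fault, evict K, frames [L, B]
L → hit
F → fault, evict B, frames [L, F]
L → hit
F → hit
E → fault, evict L, frames [F, E]
B → fault, evict F, frames [E, B]
E → hit
B → hit
W → fault, evict E, frames [B, W]
F → fault, evict B, frames [W, F]
B → fault, evict W, frames [F, B]
F → hit
Page faults: 12.

12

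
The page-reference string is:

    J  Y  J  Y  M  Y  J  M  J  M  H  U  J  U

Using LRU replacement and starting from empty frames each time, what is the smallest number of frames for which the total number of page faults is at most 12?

f=1: 14 faults
f=2: 8 faults
f=3: 6 faults
f=4: 5 faults
f=5: 5 faults
Smallest f with faults ≤ 12 is 2.

2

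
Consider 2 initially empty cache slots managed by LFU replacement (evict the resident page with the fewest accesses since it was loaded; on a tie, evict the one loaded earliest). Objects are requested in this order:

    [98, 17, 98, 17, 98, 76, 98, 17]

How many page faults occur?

4

98 -> fault, frames [98]
17 -> fault, frames [98, 17]
98 -> hit
17 -> hit
98 -> hit
76 -> fault, evict 17, frames [98, 76]
98 -> hit
17 -> fault, evict 76, frames [98, 17]
Page faults: 4.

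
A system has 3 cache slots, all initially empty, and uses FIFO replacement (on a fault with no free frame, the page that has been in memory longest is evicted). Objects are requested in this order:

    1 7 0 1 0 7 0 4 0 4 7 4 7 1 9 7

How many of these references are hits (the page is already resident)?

1: fault, frames [1]
7: fault, frames [1, 7]
0: fault, frames [1, 7, 0]
1: hit
0: hit
7: hit
0: hit
4: fault, evict 1, frames [7, 0, 4]
0: hit
4: hit
7: hit
4: hit
7: hit
1: fault, evict 7, frames [0, 4, 1]
9: fault, evict 0, frames [4, 1, 9]
7: fault, evict 4, frames [1, 9, 7]
Hits: 9.

9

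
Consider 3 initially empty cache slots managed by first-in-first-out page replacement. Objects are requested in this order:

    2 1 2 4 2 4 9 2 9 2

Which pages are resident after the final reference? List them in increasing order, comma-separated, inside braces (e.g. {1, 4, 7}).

{2, 4, 9}

2 → miss, frames (2)
1 → miss, frames (2 1)
2 → hit
4 → miss, frames (2 1 4)
2 → hit
4 → hit
9 → miss, evict 2, frames (1 4 9)
2 → miss, evict 1, frames (4 9 2)
9 → hit
2 → hit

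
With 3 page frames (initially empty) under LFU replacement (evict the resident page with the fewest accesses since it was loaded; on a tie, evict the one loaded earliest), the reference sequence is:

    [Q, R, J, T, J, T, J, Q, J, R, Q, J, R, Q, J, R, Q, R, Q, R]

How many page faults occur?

Q: fault, frames [Q]
R: fault, frames [Q, R]
J: fault, frames [Q, R, J]
T: fault, evict Q, frames [R, J, T]
J: hit
T: hit
J: hit
Q: fault, evict R, frames [J, T, Q]
J: hit
R: fault, evict Q, frames [J, T, R]
Q: fault, evict R, frames [J, T, Q]
J: hit
R: fault, evict Q, frames [J, T, R]
Q: fault, evict R, frames [J, T, Q]
J: hit
R: fault, evict Q, frames [J, T, R]
Q: fault, evict R, frames [J, T, Q]
R: fault, evict Q, frames [J, T, R]
Q: fault, evict R, frames [J, T, Q]
R: fault, evict Q, frames [J, T, R]
Page faults: 14.

14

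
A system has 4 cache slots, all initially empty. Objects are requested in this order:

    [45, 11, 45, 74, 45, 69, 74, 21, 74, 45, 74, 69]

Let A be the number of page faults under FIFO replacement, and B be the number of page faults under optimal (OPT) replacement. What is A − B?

1

Under FIFO: F F . F . F . F . F . . → 6 faults.
Under OPT: F F . F . F . F . . . . → 5 faults.
A − B = 6 − 5 = 1.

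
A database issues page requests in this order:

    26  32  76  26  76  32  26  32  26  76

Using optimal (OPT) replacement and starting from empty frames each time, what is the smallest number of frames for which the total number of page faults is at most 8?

2

f=1: 10 faults
f=2: 5 faults
f=3: 3 faults
Smallest f with faults ≤ 8 is 2.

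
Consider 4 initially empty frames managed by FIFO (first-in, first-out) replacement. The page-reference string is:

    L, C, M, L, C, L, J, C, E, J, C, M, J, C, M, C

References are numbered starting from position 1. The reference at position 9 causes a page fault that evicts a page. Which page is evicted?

L

pos 1: L: miss, frames (L)
pos 2: C: miss, frames (L C)
pos 3: M: miss, frames (L C M)
pos 4: L: hit
pos 5: C: hit
pos 6: L: hit
pos 7: J: miss, frames (L C M J)
pos 8: C: hit
pos 9: E: miss, evict L, frames (C M J E)
At position 9, page L is evicted.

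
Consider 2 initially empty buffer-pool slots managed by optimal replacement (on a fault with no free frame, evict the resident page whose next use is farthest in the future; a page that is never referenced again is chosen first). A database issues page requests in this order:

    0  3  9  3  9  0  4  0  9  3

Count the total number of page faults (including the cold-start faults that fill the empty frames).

7

0 -> miss, frames {0}
3 -> miss, frames {0,3}
9 -> miss, evict 0, frames {3,9}
3 -> hit
9 -> hit
0 -> miss, evict 3, frames {9,0}
4 -> miss, evict 9, frames {0,4}
0 -> hit
9 -> miss, evict 4, frames {0,9}
3 -> miss, evict 9, frames {0,3}
Page faults: 7.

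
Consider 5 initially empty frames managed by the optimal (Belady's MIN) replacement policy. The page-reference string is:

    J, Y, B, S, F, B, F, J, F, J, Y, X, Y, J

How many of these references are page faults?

6

J → miss, frames {J}
Y → miss, frames {J,Y}
B → miss, frames {J,Y,B}
S → miss, frames {J,Y,B,S}
F → miss, frames {J,Y,B,S,F}
B → hit
F → hit
J → hit
F → hit
J → hit
Y → hit
X → miss, evict F, frames {J,Y,B,S,X}
Y → hit
J → hit
Page faults: 6.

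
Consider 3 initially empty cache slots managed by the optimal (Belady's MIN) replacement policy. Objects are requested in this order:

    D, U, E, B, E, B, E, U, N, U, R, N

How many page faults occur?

D -> fault, frames (D)
U -> fault, frames (D U)
E -> fault, frames (D U E)
B -> fault, evict D, frames (U E B)
E -> hit
B -> hit
E -> hit
U -> hit
N -> fault, evict B, frames (U E N)
U -> hit
R -> fault, evict E, frames (U N R)
N -> hit
Page faults: 6.

6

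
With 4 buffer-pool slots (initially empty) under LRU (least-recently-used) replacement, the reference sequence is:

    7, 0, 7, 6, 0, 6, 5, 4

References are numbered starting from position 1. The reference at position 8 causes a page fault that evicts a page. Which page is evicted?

pos 1: 7 -> miss, frames (7)
pos 2: 0 -> miss, frames (7 0)
pos 3: 7 -> hit
pos 4: 6 -> miss, frames (0 7 6)
pos 5: 0 -> hit
pos 6: 6 -> hit
pos 7: 5 -> miss, frames (7 0 6 5)
pos 8: 4 -> miss, evict 7, frames (0 6 5 4)
At position 8, page 7 is evicted.

7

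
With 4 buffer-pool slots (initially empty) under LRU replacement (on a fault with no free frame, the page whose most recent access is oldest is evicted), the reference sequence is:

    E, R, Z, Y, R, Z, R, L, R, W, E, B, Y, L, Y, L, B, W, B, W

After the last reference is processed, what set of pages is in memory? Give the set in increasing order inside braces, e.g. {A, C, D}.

{B, L, W, Y}

E → fault, frames [E]
R → fault, frames [E, R]
Z → fault, frames [E, R, Z]
Y → fault, frames [E, R, Z, Y]
R → hit
Z → hit
R → hit
L → fault, evict E, frames [Y, Z, R, L]
R → hit
W → fault, evict Y, frames [Z, L, R, W]
E → fault, evict Z, frames [L, R, W, E]
B → fault, evict L, frames [R, W, E, B]
Y → fault, evict R, frames [W, E, B, Y]
L → fault, evict W, frames [E, B, Y, L]
Y → hit
L → hit
B → hit
W → fault, evict E, frames [Y, L, B, W]
B → hit
W → hit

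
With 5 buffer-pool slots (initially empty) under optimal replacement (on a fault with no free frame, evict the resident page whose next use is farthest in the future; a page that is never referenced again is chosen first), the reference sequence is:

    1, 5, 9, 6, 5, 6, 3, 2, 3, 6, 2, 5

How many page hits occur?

1 -> fault, frames [1]
5 -> fault, frames [1, 5]
9 -> fault, frames [1, 5, 9]
6 -> fault, frames [1, 5, 9, 6]
5 -> hit
6 -> hit
3 -> fault, frames [1, 5, 9, 6, 3]
2 -> fault, evict 9, frames [1, 5, 6, 3, 2]
3 -> hit
6 -> hit
2 -> hit
5 -> hit
Hits: 6.

6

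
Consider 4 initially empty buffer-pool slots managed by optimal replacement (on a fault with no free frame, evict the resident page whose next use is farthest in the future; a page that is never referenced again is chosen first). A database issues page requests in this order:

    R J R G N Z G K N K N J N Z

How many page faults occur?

6

R → fault, frames [R]
J → fault, frames [R, J]
R → hit
G → fault, frames [R, J, G]
N → fault, frames [R, J, G, N]
Z → fault, evict R, frames [J, G, N, Z]
G → hit
K → fault, evict G, frames [J, N, Z, K]
N → hit
K → hit
N → hit
J → hit
N → hit
Z → hit
Page faults: 6.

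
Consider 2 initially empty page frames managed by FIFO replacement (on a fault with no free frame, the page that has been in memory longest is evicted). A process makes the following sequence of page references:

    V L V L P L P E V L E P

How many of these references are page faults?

V → fault, frames (V)
L → fault, frames (V L)
V → hit
L → hit
P → fault, evict V, frames (L P)
L → hit
P → hit
E → fault, evict L, frames (P E)
V → fault, evict P, frames (E V)
L → fault, evict E, frames (V L)
E → fault, evict V, frames (L E)
P → fault, evict L, frames (E P)
Page faults: 8.

8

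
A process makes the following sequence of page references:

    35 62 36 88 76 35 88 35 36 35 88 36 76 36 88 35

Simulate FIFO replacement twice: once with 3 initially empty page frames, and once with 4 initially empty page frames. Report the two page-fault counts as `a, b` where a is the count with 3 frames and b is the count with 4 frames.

3 frames: F F F F F F . . F . F . F . . F → 10 faults.
4 frames: F F F F F F . . . . . . . . . . → 6 faults.
6 < 10: adding a frame reduced faults, as is typical.

10, 6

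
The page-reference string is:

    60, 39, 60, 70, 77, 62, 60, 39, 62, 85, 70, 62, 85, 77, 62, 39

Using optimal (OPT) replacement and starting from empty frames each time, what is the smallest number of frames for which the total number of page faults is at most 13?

f=1: 16 faults
f=2: 11 faults
f=3: 9 faults
f=4: 7 faults
f=5: 6 faults
f=6: 6 faults
Smallest f with faults ≤ 13 is 2.

2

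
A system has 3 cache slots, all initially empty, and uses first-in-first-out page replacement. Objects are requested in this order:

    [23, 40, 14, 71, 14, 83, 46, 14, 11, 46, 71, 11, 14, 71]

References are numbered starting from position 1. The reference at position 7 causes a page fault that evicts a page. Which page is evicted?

14

pos 1: 23: miss, frames [23]
pos 2: 40: miss, frames [23, 40]
pos 3: 14: miss, frames [23, 40, 14]
pos 4: 71: miss, evict 23, frames [40, 14, 71]
pos 5: 14: hit
pos 6: 83: miss, evict 40, frames [14, 71, 83]
pos 7: 46: miss, evict 14, frames [71, 83, 46]
At position 7, page 14 is evicted.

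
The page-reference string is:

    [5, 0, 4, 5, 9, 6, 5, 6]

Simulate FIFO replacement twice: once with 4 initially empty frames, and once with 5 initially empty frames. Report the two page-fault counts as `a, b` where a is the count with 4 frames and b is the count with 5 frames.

4 frames: F F F . F F F . → 6 faults.
5 frames: F F F . F F . . → 5 faults.
5 < 6: adding a frame reduced faults, as is typical.

6, 5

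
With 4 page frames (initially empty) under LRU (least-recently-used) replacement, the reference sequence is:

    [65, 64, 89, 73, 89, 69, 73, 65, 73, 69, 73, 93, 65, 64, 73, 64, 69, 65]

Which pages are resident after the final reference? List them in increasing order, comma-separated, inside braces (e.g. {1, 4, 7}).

65 → fault, frames [65]
64 → fault, frames [65, 64]
89 → fault, frames [65, 64, 89]
73 → fault, frames [65, 64, 89, 73]
89 → hit
69 → fault, evict 65, frames [64, 73, 89, 69]
73 → hit
65 → fault, evict 64, frames [89, 69, 73, 65]
73 → hit
69 → hit
73 → hit
93 → fault, evict 89, frames [65, 69, 73, 93]
65 → hit
64 → fault, evict 69, frames [73, 93, 65, 64]
73 → hit
64 → hit
69 → fault, evict 93, frames [65, 73, 64, 69]
65 → hit

{64, 65, 69, 73}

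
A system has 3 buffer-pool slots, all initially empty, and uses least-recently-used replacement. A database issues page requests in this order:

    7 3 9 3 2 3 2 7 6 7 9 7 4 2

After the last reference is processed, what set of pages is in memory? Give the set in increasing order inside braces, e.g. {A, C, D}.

{2, 4, 7}

7: fault, frames {7}
3: fault, frames {7,3}
9: fault, frames {7,3,9}
3: hit
2: fault, evict 7, frames {9,3,2}
3: hit
2: hit
7: fault, evict 9, frames {3,2,7}
6: fault, evict 3, frames {2,7,6}
7: hit
9: fault, evict 2, frames {6,7,9}
7: hit
4: fault, evict 6, frames {9,7,4}
2: fault, evict 9, frames {7,4,2}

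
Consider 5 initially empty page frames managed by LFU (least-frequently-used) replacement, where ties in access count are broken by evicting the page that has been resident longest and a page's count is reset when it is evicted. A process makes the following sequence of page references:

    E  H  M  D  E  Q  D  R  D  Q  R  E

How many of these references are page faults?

E -> fault, frames {E}
H -> fault, frames {E,H}
M -> fault, frames {E,H,M}
D -> fault, frames {E,H,M,D}
E -> hit
Q -> fault, frames {E,H,M,D,Q}
D -> hit
R -> fault, evict H, frames {E,M,D,Q,R}
D -> hit
Q -> hit
R -> hit
E -> hit
Page faults: 6.

6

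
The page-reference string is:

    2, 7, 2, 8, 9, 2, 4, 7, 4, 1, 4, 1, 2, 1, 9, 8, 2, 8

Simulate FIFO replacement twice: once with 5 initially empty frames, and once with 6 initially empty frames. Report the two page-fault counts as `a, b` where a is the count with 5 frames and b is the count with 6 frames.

5 frames: F F . F F . F . . F . . F . . . . . → 7 faults.
6 frames: F F . F F . F . . F . . . . . . . . → 6 faults.
6 < 7: adding a frame reduced faults, as is typical.

7, 6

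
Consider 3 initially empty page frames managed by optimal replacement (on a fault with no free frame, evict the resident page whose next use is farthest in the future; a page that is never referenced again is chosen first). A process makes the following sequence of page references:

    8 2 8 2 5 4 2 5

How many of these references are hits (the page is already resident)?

8 -> fault, frames {8}
2 -> fault, frames {8,2}
8 -> hit
2 -> hit
5 -> fault, frames {8,2,5}
4 -> fault, evict 8, frames {2,5,4}
2 -> hit
5 -> hit
Hits: 4.

4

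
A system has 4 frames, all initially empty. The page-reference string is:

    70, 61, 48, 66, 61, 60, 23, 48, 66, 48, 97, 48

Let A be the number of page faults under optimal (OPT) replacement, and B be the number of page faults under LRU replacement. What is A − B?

-2

Under OPT: F F F F . F F . . . F . → 7 faults.
Under LRU: F F F F . F F F F . F . → 9 faults.
A − B = 7 − 9 = -2.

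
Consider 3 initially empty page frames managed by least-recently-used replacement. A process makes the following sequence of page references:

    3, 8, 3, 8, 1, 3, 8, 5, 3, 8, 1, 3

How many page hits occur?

7

3 -> miss, frames (3)
8 -> miss, frames (3 8)
3 -> hit
8 -> hit
1 -> miss, frames (3 8 1)
3 -> hit
8 -> hit
5 -> miss, evict 1, frames (3 8 5)
3 -> hit
8 -> hit
1 -> miss, evict 5, frames (3 8 1)
3 -> hit
Hits: 7.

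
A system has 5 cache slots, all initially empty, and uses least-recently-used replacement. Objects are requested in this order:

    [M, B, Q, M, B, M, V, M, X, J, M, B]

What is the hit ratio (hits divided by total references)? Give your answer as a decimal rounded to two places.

0.50

M -> fault, frames [M]
B -> fault, frames [M, B]
Q -> fault, frames [M, B, Q]
M -> hit
B -> hit
M -> hit
V -> fault, frames [Q, B, M, V]
M -> hit
X -> fault, frames [Q, B, V, M, X]
J -> fault, evict Q, frames [B, V, M, X, J]
M -> hit
B -> hit
Hits: 6 of 12 references → 6/12 = 0.5000.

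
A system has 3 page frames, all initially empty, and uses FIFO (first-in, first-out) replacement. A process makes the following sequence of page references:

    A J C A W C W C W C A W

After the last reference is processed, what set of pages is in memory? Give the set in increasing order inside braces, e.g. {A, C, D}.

{A, C, W}

A -> miss, frames {A}
J -> miss, frames {A,J}
C -> miss, frames {A,J,C}
A -> hit
W -> miss, evict A, frames {J,C,W}
C -> hit
W -> hit
C -> hit
W -> hit
C -> hit
A -> miss, evict J, frames {C,W,A}
W -> hit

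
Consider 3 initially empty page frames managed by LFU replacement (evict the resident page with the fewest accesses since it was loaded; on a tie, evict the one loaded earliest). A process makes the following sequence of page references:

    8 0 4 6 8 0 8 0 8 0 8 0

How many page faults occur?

6

8 -> fault, frames [8]
0 -> fault, frames [8, 0]
4 -> fault, frames [8, 0, 4]
6 -> fault, evict 8, frames [0, 4, 6]
8 -> fault, evict 0, frames [4, 6, 8]
0 -> fault, evict 4, frames [6, 8, 0]
8 -> hit
0 -> hit
8 -> hit
0 -> hit
8 -> hit
0 -> hit
Page faults: 6.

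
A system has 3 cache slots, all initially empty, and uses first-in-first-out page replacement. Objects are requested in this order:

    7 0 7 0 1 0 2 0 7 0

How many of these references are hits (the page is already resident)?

7 -> fault, frames [7]
0 -> fault, frames [7, 0]
7 -> hit
0 -> hit
1 -> fault, frames [7, 0, 1]
0 -> hit
2 -> fault, evict 7, frames [0, 1, 2]
0 -> hit
7 -> fault, evict 0, frames [1, 2, 7]
0 -> fault, evict 1, frames [2, 7, 0]
Hits: 4.

4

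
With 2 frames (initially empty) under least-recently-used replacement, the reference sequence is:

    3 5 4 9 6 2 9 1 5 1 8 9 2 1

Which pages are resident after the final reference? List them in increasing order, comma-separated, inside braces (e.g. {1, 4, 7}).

3: miss, frames [3]
5: miss, frames [3, 5]
4: miss, evict 3, frames [5, 4]
9: miss, evict 5, frames [4, 9]
6: miss, evict 4, frames [9, 6]
2: miss, evict 9, frames [6, 2]
9: miss, evict 6, frames [2, 9]
1: miss, evict 2, frames [9, 1]
5: miss, evict 9, frames [1, 5]
1: hit
8: miss, evict 5, frames [1, 8]
9: miss, evict 1, frames [8, 9]
2: miss, evict 8, frames [9, 2]
1: miss, evict 9, frames [2, 1]

{1, 2}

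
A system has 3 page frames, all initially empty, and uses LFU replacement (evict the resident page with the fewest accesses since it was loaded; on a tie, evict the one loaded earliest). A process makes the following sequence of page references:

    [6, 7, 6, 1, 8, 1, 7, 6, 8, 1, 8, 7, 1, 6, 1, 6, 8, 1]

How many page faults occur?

8

6: fault, frames (6)
7: fault, frames (6 7)
6: hit
1: fault, frames (6 7 1)
8: fault, evict 7, frames (6 1 8)
1: hit
7: fault, evict 8, frames (6 1 7)
6: hit
8: fault, evict 7, frames (6 1 8)
1: hit
8: hit
7: fault, evict 8, frames (6 1 7)
1: hit
6: hit
1: hit
6: hit
8: fault, evict 7, frames (6 1 8)
1: hit
Page faults: 8.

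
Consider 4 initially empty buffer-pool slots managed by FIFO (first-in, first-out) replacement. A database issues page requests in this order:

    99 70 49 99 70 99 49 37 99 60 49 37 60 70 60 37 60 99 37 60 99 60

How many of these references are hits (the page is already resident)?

99 -> fault, frames [99]
70 -> fault, frames [99, 70]
49 -> fault, frames [99, 70, 49]
99 -> hit
70 -> hit
99 -> hit
49 -> hit
37 -> fault, frames [99, 70, 49, 37]
99 -> hit
60 -> fault, evict 99, frames [70, 49, 37, 60]
49 -> hit
37 -> hit
60 -> hit
70 -> hit
60 -> hit
37 -> hit
60 -> hit
99 -> fault, evict 70, frames [49, 37, 60, 99]
37 -> hit
60 -> hit
99 -> hit
60 -> hit
Hits: 16.

16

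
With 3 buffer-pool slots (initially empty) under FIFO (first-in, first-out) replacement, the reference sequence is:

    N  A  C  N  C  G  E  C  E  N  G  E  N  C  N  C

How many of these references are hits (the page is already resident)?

9

N -> fault, frames {N}
A -> fault, frames {N,A}
C -> fault, frames {N,A,C}
N -> hit
C -> hit
G -> fault, evict N, frames {A,C,G}
E -> fault, evict A, frames {C,G,E}
C -> hit
E -> hit
N -> fault, evict C, frames {G,E,N}
G -> hit
E -> hit
N -> hit
C -> fault, evict G, frames {E,N,C}
N -> hit
C -> hit
Hits: 9.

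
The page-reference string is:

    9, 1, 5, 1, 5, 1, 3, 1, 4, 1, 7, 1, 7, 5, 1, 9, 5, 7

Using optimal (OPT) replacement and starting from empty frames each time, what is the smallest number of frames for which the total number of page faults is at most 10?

2

f=1: 18 faults
f=2: 9 faults
f=3: 7 faults
f=4: 6 faults
f=5: 6 faults
f=6: 6 faults
Smallest f with faults ≤ 10 is 2.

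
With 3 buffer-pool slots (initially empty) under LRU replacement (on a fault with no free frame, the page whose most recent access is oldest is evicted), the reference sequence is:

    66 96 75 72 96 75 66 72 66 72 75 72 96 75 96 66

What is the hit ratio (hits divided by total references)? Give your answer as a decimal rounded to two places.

0.50

66 -> fault, frames (66)
96 -> fault, frames (66 96)
75 -> fault, frames (66 96 75)
72 -> fault, evict 66, frames (96 75 72)
96 -> hit
75 -> hit
66 -> fault, evict 72, frames (96 75 66)
72 -> fault, evict 96, frames (75 66 72)
66 -> hit
72 -> hit
75 -> hit
72 -> hit
96 -> fault, evict 66, frames (75 72 96)
75 -> hit
96 -> hit
66 -> fault, evict 72, frames (75 96 66)
Hits: 8 of 16 references → 8/16 = 0.5000.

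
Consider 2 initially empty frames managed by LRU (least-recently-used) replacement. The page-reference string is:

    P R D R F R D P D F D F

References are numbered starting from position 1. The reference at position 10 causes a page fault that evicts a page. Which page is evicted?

pos 1: P → fault, frames {P}
pos 2: R → fault, frames {P,R}
pos 3: D → fault, evict P, frames {R,D}
pos 4: R → hit
pos 5: F → fault, evict D, frames {R,F}
pos 6: R → hit
pos 7: D → fault, evict F, frames {R,D}
pos 8: P → fault, evict R, frames {D,P}
pos 9: D → hit
pos 10: F → fault, evict P, frames {D,F}
At position 10, page P is evicted.

P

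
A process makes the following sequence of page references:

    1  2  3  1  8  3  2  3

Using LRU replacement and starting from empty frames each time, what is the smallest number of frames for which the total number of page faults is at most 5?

3

f=1: 8 faults
f=2: 7 faults
f=3: 5 faults
f=4: 4 faults
Smallest f with faults ≤ 5 is 3.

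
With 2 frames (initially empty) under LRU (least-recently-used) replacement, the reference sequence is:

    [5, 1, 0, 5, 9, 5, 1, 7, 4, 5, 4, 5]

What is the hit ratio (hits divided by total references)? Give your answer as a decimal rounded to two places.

5: miss, frames [5]
1: miss, frames [5, 1]
0: miss, evict 5, frames [1, 0]
5: miss, evict 1, frames [0, 5]
9: miss, evict 0, frames [5, 9]
5: hit
1: miss, evict 9, frames [5, 1]
7: miss, evict 5, frames [1, 7]
4: miss, evict 1, frames [7, 4]
5: miss, evict 7, frames [4, 5]
4: hit
5: hit
Hits: 3 of 12 references → 3/12 = 0.2500.

0.25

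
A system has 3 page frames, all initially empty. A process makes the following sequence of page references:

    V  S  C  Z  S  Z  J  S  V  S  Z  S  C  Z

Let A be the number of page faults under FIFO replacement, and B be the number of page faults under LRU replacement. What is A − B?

Under FIFO: F F F F . . F F F . F . F . → 9 faults.
Under LRU: F F F F . . F . F . F . F . → 8 faults.
A − B = 9 − 8 = 1.

1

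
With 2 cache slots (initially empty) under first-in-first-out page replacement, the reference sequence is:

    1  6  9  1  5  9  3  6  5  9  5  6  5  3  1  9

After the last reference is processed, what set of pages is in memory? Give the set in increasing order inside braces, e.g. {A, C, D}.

{1, 9}

1: miss, frames [1]
6: miss, frames [1, 6]
9: miss, evict 1, frames [6, 9]
1: miss, evict 6, frames [9, 1]
5: miss, evict 9, frames [1, 5]
9: miss, evict 1, frames [5, 9]
3: miss, evict 5, frames [9, 3]
6: miss, evict 9, frames [3, 6]
5: miss, evict 3, frames [6, 5]
9: miss, evict 6, frames [5, 9]
5: hit
6: miss, evict 5, frames [9, 6]
5: miss, evict 9, frames [6, 5]
3: miss, evict 6, frames [5, 3]
1: miss, evict 5, frames [3, 1]
9: miss, evict 3, frames [1, 9]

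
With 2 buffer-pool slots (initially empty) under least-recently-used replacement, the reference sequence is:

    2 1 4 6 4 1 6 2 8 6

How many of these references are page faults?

9

2: fault, frames (2)
1: fault, frames (2 1)
4: fault, evict 2, frames (1 4)
6: fault, evict 1, frames (4 6)
4: hit
1: fault, evict 6, frames (4 1)
6: fault, evict 4, frames (1 6)
2: fault, evict 1, frames (6 2)
8: fault, evict 6, frames (2 8)
6: fault, evict 2, frames (8 6)
Page faults: 9.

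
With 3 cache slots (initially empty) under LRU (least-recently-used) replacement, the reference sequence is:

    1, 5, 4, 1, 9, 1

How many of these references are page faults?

4

1: fault, frames (1)
5: fault, frames (1 5)
4: fault, frames (1 5 4)
1: hit
9: fault, evict 5, frames (4 1 9)
1: hit
Page faults: 4.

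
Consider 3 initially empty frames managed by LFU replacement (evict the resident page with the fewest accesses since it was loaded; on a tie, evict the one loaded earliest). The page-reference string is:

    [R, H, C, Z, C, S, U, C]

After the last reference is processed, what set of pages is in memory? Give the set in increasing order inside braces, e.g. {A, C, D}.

{C, S, U}

R: miss, frames (R)
H: miss, frames (R H)
C: miss, frames (R H C)
Z: miss, evict R, frames (H C Z)
C: hit
S: miss, evict H, frames (C Z S)
U: miss, evict Z, frames (C S U)
C: hit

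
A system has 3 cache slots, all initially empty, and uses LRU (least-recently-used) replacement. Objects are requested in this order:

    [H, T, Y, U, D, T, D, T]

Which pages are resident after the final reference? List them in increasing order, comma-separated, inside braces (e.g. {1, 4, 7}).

{D, T, U}

H → fault, frames (H)
T → fault, frames (H T)
Y → fault, frames (H T Y)
U → fault, evict H, frames (T Y U)
D → fault, evict T, frames (Y U D)
T → fault, evict Y, frames (U D T)
D → hit
T → hit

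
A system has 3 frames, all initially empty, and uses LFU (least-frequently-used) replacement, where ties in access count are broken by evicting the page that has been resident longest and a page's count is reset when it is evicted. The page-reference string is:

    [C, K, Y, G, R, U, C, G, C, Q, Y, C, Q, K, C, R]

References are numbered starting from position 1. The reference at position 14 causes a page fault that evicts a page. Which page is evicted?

pos 1: C -> fault, frames {C}
pos 2: K -> fault, frames {C,K}
pos 3: Y -> fault, frames {C,K,Y}
pos 4: G -> fault, evict C, frames {K,Y,G}
pos 5: R -> fault, evict K, frames {Y,G,R}
pos 6: U -> fault, evict Y, frames {G,R,U}
pos 7: C -> fault, evict G, frames {R,U,C}
pos 8: G -> fault, evict R, frames {U,C,G}
pos 9: C -> hit
pos 10: Q -> fault, evict U, frames {C,G,Q}
pos 11: Y -> fault, evict G, frames {C,Q,Y}
pos 12: C -> hit
pos 13: Q -> hit
pos 14: K -> fault, evict Y, frames {C,Q,K}
At position 14, page Y is evicted.

Y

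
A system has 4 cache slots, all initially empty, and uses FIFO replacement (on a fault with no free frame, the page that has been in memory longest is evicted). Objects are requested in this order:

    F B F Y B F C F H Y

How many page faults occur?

5

F: fault, frames [F]
B: fault, frames [F, B]
F: hit
Y: fault, frames [F, B, Y]
B: hit
F: hit
C: fault, frames [F, B, Y, C]
F: hit
H: fault, evict F, frames [B, Y, C, H]
Y: hit
Page faults: 5.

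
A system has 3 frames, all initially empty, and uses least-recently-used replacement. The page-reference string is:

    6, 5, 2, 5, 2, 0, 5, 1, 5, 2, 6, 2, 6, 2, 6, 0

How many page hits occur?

8

6 -> miss, frames {6}
5 -> miss, frames {6,5}
2 -> miss, frames {6,5,2}
5 -> hit
2 -> hit
0 -> miss, evict 6, frames {5,2,0}
5 -> hit
1 -> miss, evict 2, frames {0,5,1}
5 -> hit
2 -> miss, evict 0, frames {1,5,2}
6 -> miss, evict 1, frames {5,2,6}
2 -> hit
6 -> hit
2 -> hit
6 -> hit
0 -> miss, evict 5, frames {2,6,0}
Hits: 8.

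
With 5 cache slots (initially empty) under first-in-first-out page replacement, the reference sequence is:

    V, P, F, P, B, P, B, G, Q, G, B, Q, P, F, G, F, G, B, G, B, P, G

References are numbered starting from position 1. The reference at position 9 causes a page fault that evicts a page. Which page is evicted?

V

pos 1: V -> fault, frames (V)
pos 2: P -> fault, frames (V P)
pos 3: F -> fault, frames (V P F)
pos 4: P -> hit
pos 5: B -> fault, frames (V P F B)
pos 6: P -> hit
pos 7: B -> hit
pos 8: G -> fault, frames (V P F B G)
pos 9: Q -> fault, evict V, frames (P F B G Q)
At position 9, page V is evicted.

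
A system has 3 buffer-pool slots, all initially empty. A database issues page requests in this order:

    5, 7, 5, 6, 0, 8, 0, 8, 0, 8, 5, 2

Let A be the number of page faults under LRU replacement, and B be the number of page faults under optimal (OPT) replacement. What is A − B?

Under LRU: F F . F F F . . . . F F → 7 faults.
Under OPT: F F . F F F . . . . . F → 6 faults.
A − B = 7 − 6 = 1.

1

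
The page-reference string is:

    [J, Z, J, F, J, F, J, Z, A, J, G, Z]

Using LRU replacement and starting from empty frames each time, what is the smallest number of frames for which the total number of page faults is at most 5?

f=1: 12 faults
f=2: 8 faults
f=3: 6 faults
f=4: 5 faults
f=5: 5 faults
Smallest f with faults ≤ 5 is 4.

4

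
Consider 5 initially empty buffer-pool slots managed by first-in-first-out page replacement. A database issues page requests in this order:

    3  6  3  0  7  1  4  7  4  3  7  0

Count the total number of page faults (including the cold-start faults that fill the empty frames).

7

3: miss, frames [3]
6: miss, frames [3, 6]
3: hit
0: miss, frames [3, 6, 0]
7: miss, frames [3, 6, 0, 7]
1: miss, frames [3, 6, 0, 7, 1]
4: miss, evict 3, frames [6, 0, 7, 1, 4]
7: hit
4: hit
3: miss, evict 6, frames [0, 7, 1, 4, 3]
7: hit
0: hit
Page faults: 7.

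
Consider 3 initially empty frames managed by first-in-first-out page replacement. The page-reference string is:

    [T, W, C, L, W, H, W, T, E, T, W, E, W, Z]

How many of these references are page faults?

9

T -> fault, frames [T]
W -> fault, frames [T, W]
C -> fault, frames [T, W, C]
L -> fault, evict T, frames [W, C, L]
W -> hit
H -> fault, evict W, frames [C, L, H]
W -> fault, evict C, frames [L, H, W]
T -> fault, evict L, frames [H, W, T]
E -> fault, evict H, frames [W, T, E]
T -> hit
W -> hit
E -> hit
W -> hit
Z -> fault, evict W, frames [T, E, Z]
Page faults: 9.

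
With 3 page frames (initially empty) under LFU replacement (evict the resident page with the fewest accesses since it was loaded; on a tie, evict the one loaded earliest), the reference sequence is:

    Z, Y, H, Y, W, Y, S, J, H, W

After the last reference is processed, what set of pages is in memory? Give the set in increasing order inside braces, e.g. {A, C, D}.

Z: fault, frames {Z}
Y: fault, frames {Z,Y}
H: fault, frames {Z,Y,H}
Y: hit
W: fault, evict Z, frames {Y,H,W}
Y: hit
S: fault, evict H, frames {Y,W,S}
J: fault, evict W, frames {Y,S,J}
H: fault, evict S, frames {Y,J,H}
W: fault, evict J, frames {Y,H,W}

{H, W, Y}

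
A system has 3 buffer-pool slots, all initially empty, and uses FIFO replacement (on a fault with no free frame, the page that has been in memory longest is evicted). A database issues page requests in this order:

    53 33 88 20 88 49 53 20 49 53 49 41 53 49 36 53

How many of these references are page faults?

8

53 -> miss, frames (53)
33 -> miss, frames (53 33)
88 -> miss, frames (53 33 88)
20 -> miss, evict 53, frames (33 88 20)
88 -> hit
49 -> miss, evict 33, frames (88 20 49)
53 -> miss, evict 88, frames (20 49 53)
20 -> hit
49 -> hit
53 -> hit
49 -> hit
41 -> miss, evict 20, frames (49 53 41)
53 -> hit
49 -> hit
36 -> miss, evict 49, frames (53 41 36)
53 -> hit
Page faults: 8.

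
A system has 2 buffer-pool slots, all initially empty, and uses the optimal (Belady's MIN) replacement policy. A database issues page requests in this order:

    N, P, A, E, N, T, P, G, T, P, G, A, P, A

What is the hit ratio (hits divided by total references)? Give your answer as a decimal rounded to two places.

0.36

N → miss, frames (N)
P → miss, frames (N P)
A → miss, evict P, frames (N A)
E → miss, evict A, frames (N E)
N → hit
T → miss, evict E, frames (N T)
P → miss, evict N, frames (T P)
G → miss, evict P, frames (T G)
T → hit
P → miss, evict T, frames (G P)
G → hit
A → miss, evict G, frames (P A)
P → hit
A → hit
Hits: 5 of 14 references → 5/14 = 0.3571.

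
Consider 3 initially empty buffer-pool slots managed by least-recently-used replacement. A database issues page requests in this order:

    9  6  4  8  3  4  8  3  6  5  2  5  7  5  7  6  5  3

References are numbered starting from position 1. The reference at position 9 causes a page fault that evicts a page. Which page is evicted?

4

pos 1: 9: fault, frames [9]
pos 2: 6: fault, frames [9, 6]
pos 3: 4: fault, frames [9, 6, 4]
pos 4: 8: fault, evict 9, frames [6, 4, 8]
pos 5: 3: fault, evict 6, frames [4, 8, 3]
pos 6: 4: hit
pos 7: 8: hit
pos 8: 3: hit
pos 9: 6: fault, evict 4, frames [8, 3, 6]
At position 9, page 4 is evicted.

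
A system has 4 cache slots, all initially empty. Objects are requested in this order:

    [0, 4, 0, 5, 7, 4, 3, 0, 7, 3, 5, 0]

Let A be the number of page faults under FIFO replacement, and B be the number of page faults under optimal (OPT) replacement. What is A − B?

1

Under FIFO: F F . F F . F F . . . . → 6 faults.
Under OPT: F F . F F . F . . . . . → 5 faults.
A − B = 6 − 5 = 1.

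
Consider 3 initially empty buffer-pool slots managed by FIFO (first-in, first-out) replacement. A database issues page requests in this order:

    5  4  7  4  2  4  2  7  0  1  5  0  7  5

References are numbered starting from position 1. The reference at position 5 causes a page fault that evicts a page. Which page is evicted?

5

pos 1: 5: miss, frames [5]
pos 2: 4: miss, frames [5, 4]
pos 3: 7: miss, frames [5, 4, 7]
pos 4: 4: hit
pos 5: 2: miss, evict 5, frames [4, 7, 2]
At position 5, page 5 is evicted.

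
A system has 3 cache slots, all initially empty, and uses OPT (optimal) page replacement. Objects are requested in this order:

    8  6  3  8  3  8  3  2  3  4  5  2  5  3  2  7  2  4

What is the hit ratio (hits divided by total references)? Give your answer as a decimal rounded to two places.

8: miss, frames (8)
6: miss, frames (8 6)
3: miss, frames (8 6 3)
8: hit
3: hit
8: hit
3: hit
2: miss, evict 6, frames (8 3 2)
3: hit
4: miss, evict 8, frames (3 2 4)
5: miss, evict 4, frames (3 2 5)
2: hit
5: hit
3: hit
2: hit
7: miss, evict 5, frames (3 2 7)
2: hit
4: miss, evict 7, frames (3 2 4)
Hits: 10 of 18 references → 10/18 = 0.5556.

0.56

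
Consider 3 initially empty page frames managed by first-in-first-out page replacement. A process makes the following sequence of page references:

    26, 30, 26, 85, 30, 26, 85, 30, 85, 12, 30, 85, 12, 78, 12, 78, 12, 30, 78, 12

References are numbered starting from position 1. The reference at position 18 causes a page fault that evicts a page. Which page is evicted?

85

pos 1: 26 -> miss, frames {26}
pos 2: 30 -> miss, frames {26,30}
pos 3: 26 -> hit
pos 4: 85 -> miss, frames {26,30,85}
pos 5: 30 -> hit
pos 6: 26 -> hit
pos 7: 85 -> hit
pos 8: 30 -> hit
pos 9: 85 -> hit
pos 10: 12 -> miss, evict 26, frames {30,85,12}
pos 11: 30 -> hit
pos 12: 85 -> hit
pos 13: 12 -> hit
pos 14: 78 -> miss, evict 30, frames {85,12,78}
pos 15: 12 -> hit
pos 16: 78 -> hit
pos 17: 12 -> hit
pos 18: 30 -> miss, evict 85, frames {12,78,30}
At position 18, page 85 is evicted.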